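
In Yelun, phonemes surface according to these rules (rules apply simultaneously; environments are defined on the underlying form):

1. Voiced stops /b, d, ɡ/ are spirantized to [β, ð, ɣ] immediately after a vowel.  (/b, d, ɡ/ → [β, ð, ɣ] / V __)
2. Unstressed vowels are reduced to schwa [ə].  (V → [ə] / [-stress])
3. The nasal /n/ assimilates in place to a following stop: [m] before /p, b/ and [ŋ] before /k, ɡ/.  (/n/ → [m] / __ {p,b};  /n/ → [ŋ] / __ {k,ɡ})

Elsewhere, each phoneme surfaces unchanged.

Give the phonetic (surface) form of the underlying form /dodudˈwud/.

/d/ (word-initial): rule 1 targets it, but not immediately after a vowel → unchanged [d].
Rule 2 applies to /o/ (between /d/ and /d/: in an unstressed syllable) → [ə].
/d/ (between /o/ and /u/) occurs immediately after a vowel → [ð] by rule 1.
/u/ (between /d/ and /d/) occurs in an unstressed syllable → [ə] by rule 2.
/d/ meets the environment for rule 1 (immediately after a vowel) → [ð].
/w/ (between /d/ and /u/): no rule targets it → [w].
/u/ (between /w/ and /d/) fails the environment for rule 2, so it stays [u].
/d/ — word-final, immediately after a vowel — surfaces as [ð] (rule 1).

[dəðəðˈwuð]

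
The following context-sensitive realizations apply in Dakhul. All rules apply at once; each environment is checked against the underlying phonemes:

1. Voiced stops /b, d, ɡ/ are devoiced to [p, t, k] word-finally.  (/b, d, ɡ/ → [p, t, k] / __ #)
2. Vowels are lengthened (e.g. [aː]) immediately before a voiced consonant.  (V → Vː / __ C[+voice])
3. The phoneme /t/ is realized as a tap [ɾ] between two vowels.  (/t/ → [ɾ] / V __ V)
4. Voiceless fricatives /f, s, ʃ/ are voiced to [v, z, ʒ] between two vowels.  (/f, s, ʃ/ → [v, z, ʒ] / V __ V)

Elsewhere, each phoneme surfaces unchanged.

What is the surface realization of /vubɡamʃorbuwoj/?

/v/ stays [v].
/u/ meets the environment for rule 2 (before a voiced consonant) → [uː].
/b/ (between /u/ and /ɡ/) fails the environment for rule 1, so it stays [b].
/ɡ/ (between /b/ and /a/) fails the environment for rule 1, so it stays [ɡ].
/a/ — between /ɡ/ and /m/, before a voiced consonant — surfaces as [aː] (rule 2).
/m/ — not in any rule's target class → [m].
/ʃ/ (between /m/ and /o/) fails the environment for rule 4, so it stays [ʃ].
/o/ — between /ʃ/ and /r/, before a voiced consonant — surfaces as [oː] (rule 2).
/r/ — not in any rule's target class → [r].
/b/ (between /r/ and /u/): rule 1 targets it, but not word-finally → unchanged [b].
/u/ (between /b/ and /w/) occurs before a voiced consonant → [uː] by rule 2.
/w/ — not in any rule's target class → [w].
Rule 2 applies to /o/ (between /w/ and /j/: before a voiced consonant) → [oː].
/j/ (word-final): no rule targets it → [j].

[vuːbɡaːmʃoːrbuːwoːj]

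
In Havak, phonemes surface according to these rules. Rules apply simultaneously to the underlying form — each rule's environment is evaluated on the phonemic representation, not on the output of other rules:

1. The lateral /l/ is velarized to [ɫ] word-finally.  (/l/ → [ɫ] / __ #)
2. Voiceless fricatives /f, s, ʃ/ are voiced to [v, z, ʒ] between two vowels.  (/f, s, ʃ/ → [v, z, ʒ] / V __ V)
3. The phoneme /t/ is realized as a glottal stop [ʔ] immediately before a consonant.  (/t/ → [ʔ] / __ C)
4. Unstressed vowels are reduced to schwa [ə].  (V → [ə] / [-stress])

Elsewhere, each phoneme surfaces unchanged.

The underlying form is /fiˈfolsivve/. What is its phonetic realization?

[fəˈvolsəvvə]

/f/ — word-initial; rule 2 does not apply here → [f].
/i/ (between /f/ and /f/): in an unstressed syllable, so rule 4 applies → [ə].
/f/ — between /i/ and /o/, between two vowels — surfaces as [v] (rule 2).
/o/ — between /f/ and /l/; rule 4 does not apply here → [o].
/l/ — between /o/ and /s/; rule 1 does not apply here → [l].
/s/ (between /l/ and /i/): rule 2 targets it, but not between two vowels → unchanged [s].
/i/ (between /s/ and /v/): in an unstressed syllable, so rule 4 applies → [ə].
/v/ (between /i/ and /v/): no rule targets it → [v].
/v/ stays [v].
Rule 4 applies to /e/ (word-final: in an unstressed syllable) → [ə].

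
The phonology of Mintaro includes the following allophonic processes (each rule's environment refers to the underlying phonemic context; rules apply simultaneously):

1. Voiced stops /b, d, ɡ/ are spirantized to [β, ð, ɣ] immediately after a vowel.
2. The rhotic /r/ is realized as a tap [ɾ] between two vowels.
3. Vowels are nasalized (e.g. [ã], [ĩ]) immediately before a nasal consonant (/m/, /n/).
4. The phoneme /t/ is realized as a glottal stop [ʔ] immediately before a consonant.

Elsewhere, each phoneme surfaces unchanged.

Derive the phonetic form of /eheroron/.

/e/ — word-initial; rule 3 does not apply here → [e].
/h/ (between /e/ and /e/): no rule targets it → [h].
/e/ (between /h/ and /r/) is in the target of rule 3 but the environment (before a nasal consonant) is not met → [e].
/r/ — between /e/ and /o/, between two vowels — surfaces as [ɾ] (rule 2).
/o/ — between /r/ and /r/; rule 3 does not apply here → [o].
/r/ — between /o/ and /o/, between two vowels — surfaces as [ɾ] (rule 2).
/o/ (between /r/ and /n/) occurs before a nasal consonant → [õ] by rule 3.
/n/ (word-final): no rule targets it → [n].

[eheɾoɾõn]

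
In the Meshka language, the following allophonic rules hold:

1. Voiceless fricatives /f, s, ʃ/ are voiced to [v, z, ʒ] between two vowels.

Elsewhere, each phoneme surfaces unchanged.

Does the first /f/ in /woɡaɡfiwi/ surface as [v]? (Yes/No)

No

/f/ — between /ɡ/ and /i/; rule 1 does not apply here → [f].
The actual realization is [f], not [v].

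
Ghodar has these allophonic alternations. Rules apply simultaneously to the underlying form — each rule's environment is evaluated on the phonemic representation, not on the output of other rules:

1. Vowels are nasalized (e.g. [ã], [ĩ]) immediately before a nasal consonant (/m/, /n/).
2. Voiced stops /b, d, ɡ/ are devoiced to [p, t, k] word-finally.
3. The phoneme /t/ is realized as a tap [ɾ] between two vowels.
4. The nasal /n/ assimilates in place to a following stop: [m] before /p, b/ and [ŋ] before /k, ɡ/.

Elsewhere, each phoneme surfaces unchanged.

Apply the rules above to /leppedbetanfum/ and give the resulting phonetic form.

[leppedbeɾãnfũm]

/e/ — between /l/ and /p/; rule 1 does not apply here → [e].
/e/ (between /p/ and /d/): rule 1 targets it, but not before a nasal consonant → unchanged [e].
/d/ — between /e/ and /b/; rule 2 does not apply here → [d].
/b/ — between /d/ and /e/; rule 2 does not apply here → [b].
/e/ (between /b/ and /t/) fails the environment for rule 1, so it stays [e].
/t/ (between /e/ and /a/) occurs between two vowels → [ɾ] by rule 3.
/a/ (between /t/ and /n/) occurs before a nasal consonant → [ã] by rule 1.
/n/ (between /a/ and /f/) is in the target of rule 4 but the environment (before a labial or velar stop) is not met → [n].
/u/ (between /f/ and /m/): before a nasal consonant, so rule 1 applies → [ũ].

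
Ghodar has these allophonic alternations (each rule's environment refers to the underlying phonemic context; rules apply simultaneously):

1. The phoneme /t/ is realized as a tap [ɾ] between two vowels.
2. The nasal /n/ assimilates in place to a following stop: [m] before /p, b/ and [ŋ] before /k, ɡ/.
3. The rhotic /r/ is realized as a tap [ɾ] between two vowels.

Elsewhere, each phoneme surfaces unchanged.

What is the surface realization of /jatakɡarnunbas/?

[jaɾakɡarnumbas]

/j/ — not in any rule's target class → [j].
/a/ (between /j/ and /t/) is unaffected → [a].
/t/ — between /a/ and /a/, between two vowels — surfaces as [ɾ] (rule 1).
/a/ — not in any rule's target class → [a].
/k/ stays [k].
/ɡ/ stays [ɡ].
/a/ stays [a].
/r/ — between /a/ and /n/; rule 3 does not apply here → [r].
/n/ — between /r/ and /u/; rule 2 does not apply here → [n].
/u/ (between /n/ and /n/): no rule targets it → [u].
/n/ — between /u/ and /b/, before a labial or velar stop — surfaces as [m] (rule 2).
/b/ (between /n/ and /a/) is unaffected → [b].
/a/ (between /b/ and /s/) is unaffected → [a].
/s/ (word-final): no rule targets it → [s].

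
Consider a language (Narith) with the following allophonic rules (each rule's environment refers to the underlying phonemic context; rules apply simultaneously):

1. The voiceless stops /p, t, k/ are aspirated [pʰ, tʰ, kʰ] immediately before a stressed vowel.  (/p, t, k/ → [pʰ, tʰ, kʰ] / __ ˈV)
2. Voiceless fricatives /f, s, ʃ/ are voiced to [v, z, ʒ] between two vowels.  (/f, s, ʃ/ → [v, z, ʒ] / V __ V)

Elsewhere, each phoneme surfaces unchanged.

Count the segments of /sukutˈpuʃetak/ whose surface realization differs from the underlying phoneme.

2

Segments that undergo a rule: /p/ → [pʰ] (rule 1); /ʃ/ → [ʒ] (rule 2).
All other segments surface unchanged.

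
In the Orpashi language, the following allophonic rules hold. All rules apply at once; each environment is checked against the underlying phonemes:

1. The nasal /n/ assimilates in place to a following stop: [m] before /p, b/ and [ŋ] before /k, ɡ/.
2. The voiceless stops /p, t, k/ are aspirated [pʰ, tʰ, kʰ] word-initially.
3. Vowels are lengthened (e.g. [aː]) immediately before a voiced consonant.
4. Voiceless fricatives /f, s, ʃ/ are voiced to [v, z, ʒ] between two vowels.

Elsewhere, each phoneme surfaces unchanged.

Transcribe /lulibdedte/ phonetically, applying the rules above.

[luːliːbdeːdte]

/l/ (word-initial): no rule targets it → [l].
/u/ meets the environment for rule 3 (before a voiced consonant) → [uː].
/l/ stays [l].
/i/ — between /l/ and /b/, before a voiced consonant — surfaces as [iː] (rule 3).
/b/ — not in any rule's target class → [b].
/d/ (between /b/ and /e/) is unaffected → [d].
/e/ — between /d/ and /d/, before a voiced consonant — surfaces as [eː] (rule 3).
/d/ (between /e/ and /t/) is unaffected → [d].
/t/ — between /d/ and /e/; rule 2 does not apply here → [t].
/e/ (word-final): rule 3 targets it, but not before a voiced consonant → unchanged [e].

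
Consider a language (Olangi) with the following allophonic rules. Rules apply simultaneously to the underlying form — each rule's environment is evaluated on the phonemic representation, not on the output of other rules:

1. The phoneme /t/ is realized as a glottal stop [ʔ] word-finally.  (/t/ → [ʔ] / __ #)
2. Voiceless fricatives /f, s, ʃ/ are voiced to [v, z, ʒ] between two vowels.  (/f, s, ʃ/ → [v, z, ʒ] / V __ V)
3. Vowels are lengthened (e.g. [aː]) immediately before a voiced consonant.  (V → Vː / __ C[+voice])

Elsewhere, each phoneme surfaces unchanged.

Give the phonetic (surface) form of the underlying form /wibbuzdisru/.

/w/ (word-initial) is unaffected → [w].
/i/ (between /w/ and /b/) occurs before a voiced consonant → [iː] by rule 3.
/b/ (between /i/ and /b/) is unaffected → [b].
/b/ stays [b].
/u/ — between /b/ and /z/, before a voiced consonant — surfaces as [uː] (rule 3).
/z/ — not in any rule's target class → [z].
/d/ stays [d].
/i/ — between /d/ and /s/; rule 3 does not apply here → [i].
/s/ (between /i/ and /r/) is in the target of rule 2 but the environment (between two vowels) is not met → [s].
/r/ — not in any rule's target class → [r].
/u/ (word-final): rule 3 targets it, but not before a voiced consonant → unchanged [u].

[wiːbbuːzdisru]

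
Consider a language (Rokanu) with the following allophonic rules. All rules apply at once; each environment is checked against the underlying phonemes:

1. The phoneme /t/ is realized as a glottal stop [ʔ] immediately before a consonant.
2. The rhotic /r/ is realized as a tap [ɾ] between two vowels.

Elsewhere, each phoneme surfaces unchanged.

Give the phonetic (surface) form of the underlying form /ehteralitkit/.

/e/ (word-initial) is unaffected → [e].
/h/ stays [h].
/t/ (between /h/ and /e/) is in the target of rule 1 but the environment (immediately before a consonant) is not met → [t].
/e/ — not in any rule's target class → [e].
Rule 2 applies to /r/ (between /e/ and /a/: between two vowels) → [ɾ].
/a/ — not in any rule's target class → [a].
/l/ (between /a/ and /i/): no rule targets it → [l].
/i/ (between /l/ and /t/): no rule targets it → [i].
/t/ — between /i/ and /k/, immediately before a consonant — surfaces as [ʔ] (rule 1).
/k/ (between /t/ and /i/) is unaffected → [k].
/i/ (between /k/ and /t/) is unaffected → [i].
/t/ (word-final) fails the environment for rule 1, so it stays [t].

[ehteɾaliʔkit]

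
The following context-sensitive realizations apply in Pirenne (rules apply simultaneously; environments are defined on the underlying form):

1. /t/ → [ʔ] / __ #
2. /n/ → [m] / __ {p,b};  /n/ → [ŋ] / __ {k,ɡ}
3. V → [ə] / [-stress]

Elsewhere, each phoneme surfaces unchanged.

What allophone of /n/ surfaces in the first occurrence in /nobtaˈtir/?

[n]

/n/ (word-initial) is in the target of rule 2 but the environment (before a labial or velar stop) is not met → [n].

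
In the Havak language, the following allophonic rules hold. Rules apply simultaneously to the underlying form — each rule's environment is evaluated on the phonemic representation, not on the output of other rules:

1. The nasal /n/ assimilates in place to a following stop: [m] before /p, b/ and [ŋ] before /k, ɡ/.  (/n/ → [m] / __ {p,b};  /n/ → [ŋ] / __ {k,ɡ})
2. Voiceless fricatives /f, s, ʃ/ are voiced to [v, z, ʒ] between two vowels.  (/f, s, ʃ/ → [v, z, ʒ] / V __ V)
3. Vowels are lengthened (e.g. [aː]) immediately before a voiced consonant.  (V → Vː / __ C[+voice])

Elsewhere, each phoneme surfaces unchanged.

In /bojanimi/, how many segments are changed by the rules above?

Segments that undergo a rule: /o/ → [oː] (rule 3); /a/ → [aː] (rule 3); /i/ → [iː] (rule 3).
All other segments surface unchanged.

3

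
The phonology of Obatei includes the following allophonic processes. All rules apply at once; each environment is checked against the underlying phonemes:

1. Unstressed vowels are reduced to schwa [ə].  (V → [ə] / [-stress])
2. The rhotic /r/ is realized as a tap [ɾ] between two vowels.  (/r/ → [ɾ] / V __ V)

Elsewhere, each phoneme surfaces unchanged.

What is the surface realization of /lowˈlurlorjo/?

/l/ (word-initial): no rule targets it → [l].
/o/ (between /l/ and /w/) occurs in an unstressed syllable → [ə] by rule 1.
/w/ — not in any rule's target class → [w].
/l/ stays [l].
/u/ (between /l/ and /r/) fails the environment for rule 1, so it stays [u].
/r/ (between /u/ and /l/): rule 2 targets it, but not between two vowels → unchanged [r].
/l/ — not in any rule's target class → [l].
/o/ (between /l/ and /r/) occurs in an unstressed syllable → [ə] by rule 1.
/r/ (between /o/ and /j/): rule 2 targets it, but not between two vowels → unchanged [r].
/j/ (between /r/ and /o/) is unaffected → [j].
/o/ meets the environment for rule 1 (in an unstressed syllable) → [ə].

[ləwˈlurlərjə]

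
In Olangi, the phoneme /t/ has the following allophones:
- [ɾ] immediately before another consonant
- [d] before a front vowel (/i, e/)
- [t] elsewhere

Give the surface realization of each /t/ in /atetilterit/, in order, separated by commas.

[d], [d], [d], [t]

Occurrence 1 (position 2): before a front vowel (/i, e/) → [d].
Occurrence 2 (position 4): before a front vowel (/i, e/) → [d].
Occurrence 3 (position 7): before a front vowel (/i, e/) → [d].
Occurrence 4 (position 11): no conditioning environment matches → elsewhere allophone [t].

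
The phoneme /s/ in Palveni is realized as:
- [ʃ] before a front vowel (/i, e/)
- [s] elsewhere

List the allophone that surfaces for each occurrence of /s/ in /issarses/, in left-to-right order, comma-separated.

Occurrence 1 (position 2): no conditioning environment matches → elsewhere allophone [s].
Occurrence 2 (position 3): no conditioning environment matches → elsewhere allophone [s].
Occurrence 3 (position 6): before a front vowel (/i, e/) → [ʃ].
Occurrence 4 (position 8): no conditioning environment matches → elsewhere allophone [s].

[s], [s], [ʃ], [s]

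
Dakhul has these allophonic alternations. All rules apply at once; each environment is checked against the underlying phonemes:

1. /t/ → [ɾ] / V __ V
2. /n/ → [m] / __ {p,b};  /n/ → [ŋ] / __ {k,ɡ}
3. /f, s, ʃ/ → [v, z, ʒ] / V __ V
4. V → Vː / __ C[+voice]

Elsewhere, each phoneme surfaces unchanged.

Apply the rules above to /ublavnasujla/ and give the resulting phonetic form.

/u/ meets the environment for rule 4 (before a voiced consonant) → [uː].
Rule 4 applies to /a/ (between /l/ and /v/: before a voiced consonant) → [aː].
/n/ (between /v/ and /a/) is in the target of rule 2 but the environment (before a labial or velar stop) is not met → [n].
/a/ (between /n/ and /s/) is in the target of rule 4 but the environment (before a voiced consonant) is not met → [a].
/s/ (between /a/ and /u/): between two vowels, so rule 3 applies → [z].
Rule 4 applies to /u/ (between /s/ and /j/: before a voiced consonant) → [uː].
/a/ — word-final; rule 4 does not apply here → [a].

[uːblaːvnazuːjla]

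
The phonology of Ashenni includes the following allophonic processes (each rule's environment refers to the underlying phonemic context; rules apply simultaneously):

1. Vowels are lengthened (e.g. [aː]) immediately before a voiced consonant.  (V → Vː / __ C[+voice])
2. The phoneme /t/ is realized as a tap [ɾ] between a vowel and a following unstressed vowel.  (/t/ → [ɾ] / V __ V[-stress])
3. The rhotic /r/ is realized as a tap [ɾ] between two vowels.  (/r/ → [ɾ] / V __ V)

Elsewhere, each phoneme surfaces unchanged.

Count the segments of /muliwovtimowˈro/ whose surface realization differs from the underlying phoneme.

Segments that undergo a rule: /u/ → [uː] (rule 1); /i/ → [iː] (rule 1); /o/ → [oː] (rule 1); /i/ → [iː] (rule 1); /o/ → [oː] (rule 1).
All other segments surface unchanged.

5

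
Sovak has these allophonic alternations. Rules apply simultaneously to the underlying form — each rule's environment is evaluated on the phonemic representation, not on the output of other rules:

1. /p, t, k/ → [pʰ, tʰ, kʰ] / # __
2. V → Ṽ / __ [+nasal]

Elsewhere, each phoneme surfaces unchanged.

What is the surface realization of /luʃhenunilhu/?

[luʃhẽnũnilhu]

/l/ (word-initial) is unaffected → [l].
/u/ (between /l/ and /ʃ/): rule 2 targets it, but not before a nasal consonant → unchanged [u].
/ʃ/ (between /u/ and /h/): no rule targets it → [ʃ].
/h/ — not in any rule's target class → [h].
/e/ meets the environment for rule 2 (before a nasal consonant) → [ẽ].
/n/ — not in any rule's target class → [n].
/u/ — between /n/ and /n/, before a nasal consonant — surfaces as [ũ] (rule 2).
/n/ (between /u/ and /i/) is unaffected → [n].
/i/ (between /n/ and /l/) is in the target of rule 2 but the environment (before a nasal consonant) is not met → [i].
/l/ — not in any rule's target class → [l].
/h/ stays [h].
/u/ (word-final) fails the environment for rule 2, so it stays [u].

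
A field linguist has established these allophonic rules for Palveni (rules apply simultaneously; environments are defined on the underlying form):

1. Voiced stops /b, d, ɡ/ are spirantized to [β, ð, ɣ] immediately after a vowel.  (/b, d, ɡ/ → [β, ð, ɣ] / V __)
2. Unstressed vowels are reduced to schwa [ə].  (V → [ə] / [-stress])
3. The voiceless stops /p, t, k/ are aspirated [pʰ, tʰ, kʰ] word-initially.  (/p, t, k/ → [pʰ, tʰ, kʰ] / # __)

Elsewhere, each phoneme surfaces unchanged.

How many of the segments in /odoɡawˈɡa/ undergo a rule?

Segments that undergo a rule: /o/ → [ə] (rule 2); /d/ → [ð] (rule 1); /o/ → [ə] (rule 2); /ɡ/ → [ɣ] (rule 1); /a/ → [ə] (rule 2).
All other segments surface unchanged.

5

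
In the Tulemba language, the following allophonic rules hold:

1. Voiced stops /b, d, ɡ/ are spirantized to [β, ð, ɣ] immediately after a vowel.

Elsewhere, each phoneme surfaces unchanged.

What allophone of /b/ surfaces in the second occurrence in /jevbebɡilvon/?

/b/ — between /e/ and /ɡ/, immediately after a vowel — surfaces as [β] (rule 1).

[β]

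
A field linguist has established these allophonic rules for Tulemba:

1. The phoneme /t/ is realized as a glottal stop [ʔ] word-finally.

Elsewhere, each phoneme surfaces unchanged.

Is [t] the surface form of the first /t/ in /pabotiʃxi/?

/t/ (between /o/ and /i/) fails the environment for rule 1, so it stays [t].
The actual realization is [t], which matches [t].

Yes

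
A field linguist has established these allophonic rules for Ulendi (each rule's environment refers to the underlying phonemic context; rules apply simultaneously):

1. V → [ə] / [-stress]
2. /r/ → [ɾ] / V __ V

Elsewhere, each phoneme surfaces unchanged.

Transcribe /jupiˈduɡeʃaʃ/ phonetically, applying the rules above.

[jəpəˈduɡəʃəʃ]

Rule 1 applies to /u/ (between /j/ and /p/: in an unstressed syllable) → [ə].
/i/ meets the environment for rule 1 (in an unstressed syllable) → [ə].
/u/ (between /d/ and /ɡ/): rule 1 targets it, but not in an unstressed syllable → unchanged [u].
/e/ (between /ɡ/ and /ʃ/): in an unstressed syllable, so rule 1 applies → [ə].
Rule 1 applies to /a/ (between /ʃ/ and /ʃ/: in an unstressed syllable) → [ə].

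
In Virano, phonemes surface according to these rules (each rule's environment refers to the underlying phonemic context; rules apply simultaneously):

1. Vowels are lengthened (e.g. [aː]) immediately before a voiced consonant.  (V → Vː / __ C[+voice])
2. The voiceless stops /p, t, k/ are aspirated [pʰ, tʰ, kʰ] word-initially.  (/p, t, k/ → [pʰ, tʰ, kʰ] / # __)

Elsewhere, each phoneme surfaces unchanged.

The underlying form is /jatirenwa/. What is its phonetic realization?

[jatiːreːnwa]

/j/ (word-initial) is unaffected → [j].
/a/ (between /j/ and /t/) is in the target of rule 1 but the environment (before a voiced consonant) is not met → [a].
/t/ (between /a/ and /i/): rule 2 targets it, but not word-initially → unchanged [t].
/i/ — between /t/ and /r/, before a voiced consonant — surfaces as [iː] (rule 1).
/r/ (between /i/ and /e/): no rule targets it → [r].
/e/ (between /r/ and /n/) occurs before a voiced consonant → [eː] by rule 1.
/n/ (between /e/ and /w/): no rule targets it → [n].
/w/ stays [w].
/a/ — word-final; rule 1 does not apply here → [a].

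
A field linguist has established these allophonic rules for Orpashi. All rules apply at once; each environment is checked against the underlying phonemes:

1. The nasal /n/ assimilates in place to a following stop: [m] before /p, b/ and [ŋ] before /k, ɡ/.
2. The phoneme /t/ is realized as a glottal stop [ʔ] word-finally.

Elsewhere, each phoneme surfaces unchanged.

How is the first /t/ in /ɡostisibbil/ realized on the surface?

[t]

/t/ — between /s/ and /i/; rule 2 does not apply here → [t].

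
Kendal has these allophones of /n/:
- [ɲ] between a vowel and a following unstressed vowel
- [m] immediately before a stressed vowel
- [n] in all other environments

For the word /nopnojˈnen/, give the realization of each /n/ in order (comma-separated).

Occurrence 1 (position 1): no conditioning environment matches → elsewhere allophone [n].
Occurrence 2 (position 4): no conditioning environment matches → elsewhere allophone [n].
Occurrence 3 (position 7): immediately before a stressed vowel → [m].
Occurrence 4 (position 9): no conditioning environment matches → elsewhere allophone [n].

[n], [n], [m], [n]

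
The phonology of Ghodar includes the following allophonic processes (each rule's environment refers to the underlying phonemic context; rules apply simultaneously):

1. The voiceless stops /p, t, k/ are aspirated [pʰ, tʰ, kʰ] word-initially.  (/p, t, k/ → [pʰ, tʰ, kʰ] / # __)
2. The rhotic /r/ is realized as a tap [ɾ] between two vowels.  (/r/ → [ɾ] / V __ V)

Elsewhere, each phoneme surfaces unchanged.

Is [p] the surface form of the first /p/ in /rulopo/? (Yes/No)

Yes

/p/ (between /o/ and /o/) fails the environment for rule 1, so it stays [p].
The actual realization is [p], which matches [p].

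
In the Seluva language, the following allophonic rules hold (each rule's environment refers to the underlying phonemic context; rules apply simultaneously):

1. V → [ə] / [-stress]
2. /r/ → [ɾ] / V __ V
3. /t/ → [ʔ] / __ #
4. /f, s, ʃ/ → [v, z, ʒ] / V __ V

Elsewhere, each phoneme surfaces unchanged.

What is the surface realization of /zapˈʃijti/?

[zəpˈʃijtə]

/z/ — not in any rule's target class → [z].
/a/ — between /z/ and /p/, in an unstressed syllable — surfaces as [ə] (rule 1).
/p/ — not in any rule's target class → [p].
/ʃ/ (between /p/ and /i/) fails the environment for rule 4, so it stays [ʃ].
/i/ (between /ʃ/ and /j/) is in the target of rule 1 but the environment (in an unstressed syllable) is not met → [i].
/j/ (between /i/ and /t/): no rule targets it → [j].
/t/ (between /j/ and /i/) fails the environment for rule 3, so it stays [t].
/i/ (word-final): in an unstressed syllable, so rule 1 applies → [ə].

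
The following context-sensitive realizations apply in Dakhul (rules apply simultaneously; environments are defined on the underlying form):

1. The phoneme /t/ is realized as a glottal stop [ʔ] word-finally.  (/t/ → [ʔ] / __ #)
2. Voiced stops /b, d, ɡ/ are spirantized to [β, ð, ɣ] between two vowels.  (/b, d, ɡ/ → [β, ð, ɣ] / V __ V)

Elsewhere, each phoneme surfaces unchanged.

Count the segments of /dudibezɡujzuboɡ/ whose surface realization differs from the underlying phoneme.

Segments that undergo a rule: /d/ → [ð] (rule 2); /b/ → [β] (rule 2); /b/ → [β] (rule 2).
All other segments surface unchanged.

3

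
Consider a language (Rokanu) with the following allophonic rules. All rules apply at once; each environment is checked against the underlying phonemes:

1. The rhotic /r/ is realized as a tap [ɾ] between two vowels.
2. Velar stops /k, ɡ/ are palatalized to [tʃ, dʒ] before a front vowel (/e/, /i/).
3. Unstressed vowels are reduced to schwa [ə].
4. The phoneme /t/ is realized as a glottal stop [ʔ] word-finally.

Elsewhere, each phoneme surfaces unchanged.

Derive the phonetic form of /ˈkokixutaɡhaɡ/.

/k/ (word-initial) is in the target of rule 2 but the environment (before a front vowel) is not met → [k].
/o/ (between /k/ and /k/) fails the environment for rule 3, so it stays [o].
Rule 2 applies to /k/ (between /o/ and /i/: before a front vowel) → [tʃ].
/i/ (between /k/ and /x/) occurs in an unstressed syllable → [ə] by rule 3.
/x/ (between /i/ and /u/) is unaffected → [x].
/u/ (between /x/ and /t/) occurs in an unstressed syllable → [ə] by rule 3.
/t/ (between /u/ and /a/): rule 4 targets it, but not word-finally → unchanged [t].
/a/ — between /t/ and /ɡ/, in an unstressed syllable — surfaces as [ə] (rule 3).
/ɡ/ (between /a/ and /h/) is in the target of rule 2 but the environment (before a front vowel) is not met → [ɡ].
/h/ — not in any rule's target class → [h].
/a/ — between /h/ and /ɡ/, in an unstressed syllable — surfaces as [ə] (rule 3).
/ɡ/ — word-final; rule 2 does not apply here → [ɡ].

[ˈkotʃəxətəɡhəɡ]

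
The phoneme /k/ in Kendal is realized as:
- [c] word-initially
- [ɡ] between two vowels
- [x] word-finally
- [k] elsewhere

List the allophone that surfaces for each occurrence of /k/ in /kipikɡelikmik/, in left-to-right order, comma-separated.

[c], [k], [k], [x]

Occurrence 1 (position 1): word-initially → [c].
Occurrence 2 (position 5): no conditioning environment matches → elsewhere allophone [k].
Occurrence 3 (position 10): no conditioning environment matches → elsewhere allophone [k].
Occurrence 4 (position 13): word-finally → [x].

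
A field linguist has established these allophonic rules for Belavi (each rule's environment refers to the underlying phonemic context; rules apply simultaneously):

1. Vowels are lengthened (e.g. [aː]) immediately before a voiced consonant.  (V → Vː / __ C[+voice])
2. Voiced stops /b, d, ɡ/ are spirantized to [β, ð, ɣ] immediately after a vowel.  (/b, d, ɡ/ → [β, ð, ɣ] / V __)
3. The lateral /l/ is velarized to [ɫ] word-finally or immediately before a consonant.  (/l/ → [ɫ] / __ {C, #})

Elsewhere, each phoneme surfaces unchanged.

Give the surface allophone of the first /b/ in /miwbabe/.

/b/ — between /w/ and /a/; rule 2 does not apply here → [b].

[b]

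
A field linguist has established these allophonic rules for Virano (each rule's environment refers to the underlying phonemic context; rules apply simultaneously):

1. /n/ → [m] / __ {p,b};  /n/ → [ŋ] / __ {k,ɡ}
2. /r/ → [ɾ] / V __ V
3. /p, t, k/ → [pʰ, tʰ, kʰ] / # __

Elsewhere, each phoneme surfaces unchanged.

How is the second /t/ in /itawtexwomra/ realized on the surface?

[t]

/t/ (between /w/ and /e/): rule 3 targets it, but not word-initially → unchanged [t].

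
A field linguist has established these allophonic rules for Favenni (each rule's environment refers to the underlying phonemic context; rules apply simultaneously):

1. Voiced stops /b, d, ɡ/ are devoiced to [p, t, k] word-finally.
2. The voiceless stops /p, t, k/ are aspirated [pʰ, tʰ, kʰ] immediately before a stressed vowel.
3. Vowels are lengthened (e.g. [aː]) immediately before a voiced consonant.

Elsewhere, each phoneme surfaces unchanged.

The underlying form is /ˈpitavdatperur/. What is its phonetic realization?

[ˈpʰitaːvdatpeːruːr]

/p/ meets the environment for rule 2 (immediately before a stressed vowel) → [pʰ].
/i/ — between /p/ and /t/; rule 3 does not apply here → [i].
/t/ (between /i/ and /a/): rule 2 targets it, but not immediately before a stressed vowel → unchanged [t].
/a/ (between /t/ and /v/) occurs before a voiced consonant → [aː] by rule 3.
/v/ (between /a/ and /d/): no rule targets it → [v].
/d/ (between /v/ and /a/) is in the target of rule 1 but the environment (word-finally) is not met → [d].
/a/ (between /d/ and /t/) is in the target of rule 3 but the environment (before a voiced consonant) is not met → [a].
/t/ (between /a/ and /p/) is in the target of rule 2 but the environment (immediately before a stressed vowel) is not met → [t].
/p/ (between /t/ and /e/) is in the target of rule 2 but the environment (immediately before a stressed vowel) is not met → [p].
/e/ (between /p/ and /r/): before a voiced consonant, so rule 3 applies → [eː].
/r/ (between /e/ and /u/): no rule targets it → [r].
Rule 3 applies to /u/ (between /r/ and /r/: before a voiced consonant) → [uː].
/r/ stays [r].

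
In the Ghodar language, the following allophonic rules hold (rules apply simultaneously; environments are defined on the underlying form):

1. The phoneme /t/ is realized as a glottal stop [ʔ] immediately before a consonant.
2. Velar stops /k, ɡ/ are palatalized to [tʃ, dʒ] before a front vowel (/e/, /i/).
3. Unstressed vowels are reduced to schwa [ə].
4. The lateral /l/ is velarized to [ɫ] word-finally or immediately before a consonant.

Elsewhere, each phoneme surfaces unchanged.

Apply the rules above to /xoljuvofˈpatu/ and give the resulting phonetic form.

[xəɫjəvəfˈpatə]

/o/ meets the environment for rule 3 (in an unstressed syllable) → [ə].
/l/ — between /o/ and /j/, word-finally or immediately before a consonant — surfaces as [ɫ] (rule 4).
/u/ (between /j/ and /v/): in an unstressed syllable, so rule 3 applies → [ə].
/o/ meets the environment for rule 3 (in an unstressed syllable) → [ə].
/a/ — between /p/ and /t/; rule 3 does not apply here → [a].
/t/ (between /a/ and /u/) fails the environment for rule 1, so it stays [t].
/u/ (word-final): in an unstressed syllable, so rule 3 applies → [ə].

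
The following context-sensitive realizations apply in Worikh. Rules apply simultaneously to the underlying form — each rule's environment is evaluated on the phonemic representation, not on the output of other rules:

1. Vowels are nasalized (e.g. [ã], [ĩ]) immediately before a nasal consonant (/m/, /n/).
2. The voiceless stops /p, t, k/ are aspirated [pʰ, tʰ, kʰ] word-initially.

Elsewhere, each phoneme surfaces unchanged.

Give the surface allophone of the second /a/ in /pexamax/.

[a]

/a/ (between /m/ and /x/) is in the target of rule 1 but the environment (before a nasal consonant) is not met → [a].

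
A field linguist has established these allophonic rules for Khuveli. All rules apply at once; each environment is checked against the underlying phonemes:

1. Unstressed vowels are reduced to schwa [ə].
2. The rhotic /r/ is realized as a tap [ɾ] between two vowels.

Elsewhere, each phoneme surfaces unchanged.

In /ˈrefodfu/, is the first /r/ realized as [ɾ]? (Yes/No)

No

/r/ — word-initial; rule 2 does not apply here → [r].
The actual realization is [r], not [ɾ].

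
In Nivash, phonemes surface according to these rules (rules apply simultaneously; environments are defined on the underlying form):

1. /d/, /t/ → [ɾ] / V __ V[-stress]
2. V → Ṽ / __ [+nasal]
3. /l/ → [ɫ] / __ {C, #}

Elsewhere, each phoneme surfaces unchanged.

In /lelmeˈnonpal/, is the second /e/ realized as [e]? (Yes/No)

No

Rule 2 applies to /e/ (between /m/ and /n/: before a nasal consonant) → [ẽ].
The actual realization is [ẽ], not [e].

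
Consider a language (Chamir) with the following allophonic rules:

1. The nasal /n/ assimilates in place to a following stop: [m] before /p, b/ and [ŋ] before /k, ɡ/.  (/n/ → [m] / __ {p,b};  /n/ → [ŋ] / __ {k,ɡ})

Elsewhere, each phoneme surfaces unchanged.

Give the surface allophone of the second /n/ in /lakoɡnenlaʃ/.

/n/ (between /e/ and /l/) is in the target of rule 1 but the environment (before a labial or velar stop) is not met → [n].

[n]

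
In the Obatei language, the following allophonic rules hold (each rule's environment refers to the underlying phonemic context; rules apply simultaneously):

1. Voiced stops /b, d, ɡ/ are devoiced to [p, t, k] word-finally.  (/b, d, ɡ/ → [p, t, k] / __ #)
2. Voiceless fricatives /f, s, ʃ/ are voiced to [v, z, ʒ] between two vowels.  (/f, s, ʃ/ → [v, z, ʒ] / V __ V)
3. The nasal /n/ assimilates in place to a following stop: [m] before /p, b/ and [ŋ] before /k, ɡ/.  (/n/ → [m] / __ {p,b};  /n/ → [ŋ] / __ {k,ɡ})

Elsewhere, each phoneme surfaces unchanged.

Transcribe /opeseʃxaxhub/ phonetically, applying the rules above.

Rule 2 applies to /s/ (between /e/ and /e/: between two vowels) → [z].
/ʃ/ (between /e/ and /x/) is in the target of rule 2 but the environment (between two vowels) is not met → [ʃ].
/b/ — word-final, word-finally — surfaces as [p] (rule 1).

[opezeʃxaxhup]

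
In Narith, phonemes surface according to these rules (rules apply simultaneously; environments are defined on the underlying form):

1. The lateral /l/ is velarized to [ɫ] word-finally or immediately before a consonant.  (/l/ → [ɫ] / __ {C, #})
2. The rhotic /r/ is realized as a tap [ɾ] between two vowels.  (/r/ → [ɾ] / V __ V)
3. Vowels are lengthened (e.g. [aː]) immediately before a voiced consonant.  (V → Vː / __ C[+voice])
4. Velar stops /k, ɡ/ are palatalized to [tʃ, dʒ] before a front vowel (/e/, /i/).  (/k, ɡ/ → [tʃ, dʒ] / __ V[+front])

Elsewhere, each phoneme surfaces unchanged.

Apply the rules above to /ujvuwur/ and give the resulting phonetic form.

/u/ (word-initial) occurs before a voiced consonant → [uː] by rule 3.
/u/ (between /v/ and /w/) occurs before a voiced consonant → [uː] by rule 3.
/u/ — between /w/ and /r/, before a voiced consonant — surfaces as [uː] (rule 3).
/r/ — word-final; rule 2 does not apply here → [r].

[uːjvuːwuːr]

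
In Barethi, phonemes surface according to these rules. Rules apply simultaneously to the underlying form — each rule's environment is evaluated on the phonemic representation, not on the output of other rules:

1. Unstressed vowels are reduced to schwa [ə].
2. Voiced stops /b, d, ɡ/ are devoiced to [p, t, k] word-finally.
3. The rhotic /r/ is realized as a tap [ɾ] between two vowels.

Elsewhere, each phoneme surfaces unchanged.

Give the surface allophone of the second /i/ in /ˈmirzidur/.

Rule 1 applies to /i/ (between /z/ and /d/: in an unstressed syllable) → [ə].

[ə]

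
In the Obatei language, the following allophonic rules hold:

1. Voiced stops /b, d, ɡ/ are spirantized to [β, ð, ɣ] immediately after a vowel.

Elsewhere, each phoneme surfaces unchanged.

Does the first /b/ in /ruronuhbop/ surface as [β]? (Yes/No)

No

/b/ (between /h/ and /o/): rule 1 targets it, but not immediately after a vowel → unchanged [b].
The actual realization is [b], not [β].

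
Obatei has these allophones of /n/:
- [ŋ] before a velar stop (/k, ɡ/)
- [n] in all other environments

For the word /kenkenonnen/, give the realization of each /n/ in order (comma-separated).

Occurrence 1 (position 3): before a velar stop → [ŋ].
Occurrence 2 (position 6): no conditioning environment matches → elsewhere allophone [n].
Occurrence 3 (position 8): no conditioning environment matches → elsewhere allophone [n].
Occurrence 4 (position 9): no conditioning environment matches → elsewhere allophone [n].
Occurrence 5 (position 11): no conditioning environment matches → elsewhere allophone [n].

[ŋ], [n], [n], [n], [n]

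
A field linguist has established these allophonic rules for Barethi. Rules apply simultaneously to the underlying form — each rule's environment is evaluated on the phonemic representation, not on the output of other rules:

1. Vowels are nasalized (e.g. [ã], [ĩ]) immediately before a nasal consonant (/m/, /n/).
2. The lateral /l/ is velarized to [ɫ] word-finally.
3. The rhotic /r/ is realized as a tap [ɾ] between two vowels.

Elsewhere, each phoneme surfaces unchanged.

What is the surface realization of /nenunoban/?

[nẽnũnobãn]

/n/ (word-initial) is unaffected → [n].
/e/ (between /n/ and /n/) occurs before a nasal consonant → [ẽ] by rule 1.
/n/ stays [n].
/u/ (between /n/ and /n/) occurs before a nasal consonant → [ũ] by rule 1.
/n/ (between /u/ and /o/) is unaffected → [n].
/o/ (between /n/ and /b/) is in the target of rule 1 but the environment (before a nasal consonant) is not met → [o].
/b/ (between /o/ and /a/): no rule targets it → [b].
Rule 1 applies to /a/ (between /b/ and /n/: before a nasal consonant) → [ã].
/n/ (word-final) is unaffected → [n].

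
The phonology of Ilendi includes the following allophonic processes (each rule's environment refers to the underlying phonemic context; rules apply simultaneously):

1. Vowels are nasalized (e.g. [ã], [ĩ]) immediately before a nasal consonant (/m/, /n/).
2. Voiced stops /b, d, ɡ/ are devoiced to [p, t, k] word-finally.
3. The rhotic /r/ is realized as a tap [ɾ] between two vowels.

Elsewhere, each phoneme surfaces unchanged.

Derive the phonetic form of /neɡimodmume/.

/n/ — not in any rule's target class → [n].
/e/ (between /n/ and /ɡ/): rule 1 targets it, but not before a nasal consonant → unchanged [e].
/ɡ/ (between /e/ and /i/) fails the environment for rule 2, so it stays [ɡ].
Rule 1 applies to /i/ (between /ɡ/ and /m/: before a nasal consonant) → [ĩ].
/m/ (between /i/ and /o/) is unaffected → [m].
/o/ (between /m/ and /d/) is in the target of rule 1 but the environment (before a nasal consonant) is not met → [o].
/d/ (between /o/ and /m/) fails the environment for rule 2, so it stays [d].
/m/ — not in any rule's target class → [m].
/u/ — between /m/ and /m/, before a nasal consonant — surfaces as [ũ] (rule 1).
/m/ — not in any rule's target class → [m].
/e/ (word-final) is in the target of rule 1 but the environment (before a nasal consonant) is not met → [e].

[neɡĩmodmũme]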